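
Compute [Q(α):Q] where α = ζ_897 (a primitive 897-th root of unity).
[Q(α):Q] = 528

The minimal polynomial of ζ_897 over Q is the 897-th cyclotomic polynomial Φ_897(x), which is irreducible over Q and has degree φ(897) = 528. Hence [Q(α):Q] = φ(897) = 528.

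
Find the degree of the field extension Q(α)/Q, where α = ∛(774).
[Q(α):Q] = 3

The minimal polynomial of α is x^3 - 774, irreducible over Q since 774 is not a perfect cube (so x^3 - 774 has no rational root). Hence [Q(α):Q] = deg(m_α) = 3.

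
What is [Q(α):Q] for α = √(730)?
[Q(α):Q] = 2

[Q(α):Q] equals the degree of the minimal polynomial of α. Here α^2 = 730 and x^2 - 730 is irreducible (d = 730 is squarefree, ≠ 1, hence not a square), so deg(m_α) = 2. Thus [Q(α):Q] = 2.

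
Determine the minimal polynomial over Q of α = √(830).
m_α(x) = x^2 - 830

α satisfies α^2 - 830 = 0, so x^2 - 830 annihilates α. Since d = 830 is squarefree and ≠ 1, it is not a perfect square in Q, so x^2 - 830 has no rational root and is therefore irreducible over Q (a degree-2 polynomial over a field is irreducible iff it has no root). Hence m_α(x) = x^2 - 830.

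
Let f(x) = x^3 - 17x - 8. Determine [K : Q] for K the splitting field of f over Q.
[K : Q] = 6

By the rational root test, any rational root of the monic integer polynomial f(x) = x^3 - 17x - 8 must be an integer dividing the constant term -8, i.e. one of ±{1, 2, 4, 8}. Evaluating: f(1) = -24, f(-1) = 8, f(2) = -34, f(-2) = 18, f(4) = -12, f(-4) = -4, f(8) = 368, f(-8) = -384; none is 0, so f has no rational root and is therefore irreducible over Q (a cubic with no linear factor over a field is irreducible). For an irreducible cubic, the Galois group is A_3 or S_3 according as the discriminant disc(f) = -4a^3 - 27b^2 = -4·(-17)^3 - 27·(-8)^2 = 17924 is or is not a square in Q. Here disc(f) = 17924 is not a perfect square in Q, so the Galois group of f over Q is not contained in A_3 and must be all of S_3. The splitting field has degree |S_3| = 6 over Q, so [K : Q] = 6.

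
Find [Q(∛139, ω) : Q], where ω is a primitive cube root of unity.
[Q(∛139, ω) : Q] = 6

[Q(∛139):Q] = 3 (min poly x^3 - 139, irreducible since 139 is not a perfect cube). [Q(ω):Q] = 2 (min poly x^2 + x + 1). Since Q(∛139) ⊂ R and ω ∉ R, we have ω ∉ Q(∛139), so x^2 + x + 1 remains irreducible over Q(∛139) and [Q(∛139, ω) : Q(∛139)] = 2. By the tower law, [Q(∛139, ω) : Q] = 3 · 2 = 6. (In fact Q(∛139, ω) is the splitting field of x^3 - 139 over Q.)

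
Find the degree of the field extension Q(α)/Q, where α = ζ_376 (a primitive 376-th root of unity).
[Q(α):Q] = 184

The minimal polynomial of ζ_376 over Q is the 376-th cyclotomic polynomial Φ_376(x), which is irreducible over Q and has degree φ(376) = 184. Hence [Q(α):Q] = φ(376) = 184.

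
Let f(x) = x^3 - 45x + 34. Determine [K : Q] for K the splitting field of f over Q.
[K : Q] = 6

By the rational root test, any rational root of the monic integer polynomial f(x) = x^3 - 45x + 34 must be an integer dividing the constant term 34, i.e. one of ±{1, 2, 17, 34}. Evaluating: f(1) = -10, f(-1) = 78, f(2) = -48, f(-2) = 116, f(17) = 4182, f(-17) = -4114, f(34) = 37808, f(-34) = -37740; none is 0, so f has no rational root and is therefore irreducible over Q (a cubic with no linear factor over a field is irreducible). For an irreducible cubic, the Galois group is A_3 or S_3 according as the discriminant disc(f) = -4a^3 - 27b^2 = -4·(-45)^3 - 27·(34)^2 = 333288 is or is not a square in Q. Here disc(f) = 333288 is not a perfect square in Q, so the Galois group of f over Q is not contained in A_3 and must be all of S_3. The splitting field has degree |S_3| = 6 over Q, so [K : Q] = 6.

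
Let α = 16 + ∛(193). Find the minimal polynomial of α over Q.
m_α(x) = x^3 - 48x^2 + 768x - 4289

Set β = α - 16 = ∛(193), so β^3 = 193. Then (α - 16)^3 - 193 = 0, i.e. α is a root of g(x) = (x - 16)^3 - 193 = x^3 - 48x^2 + 768x - 4289. Since g(x) = h(x - 16) where h(x) = x^3 - 193, and h is irreducible over Q (because 193 is not a perfect cube, so h has no rational root, and a monic cubic with no rational root is irreducible), g is also irreducible (irreducibility is preserved under the substitution x → x - 16). Hence m_α(x) = x^3 - 48x^2 + 768x - 4289.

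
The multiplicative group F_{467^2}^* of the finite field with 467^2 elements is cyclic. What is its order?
|F_{467^2}^*| = 218088

F_{467^2} has 467^2 = 218089 elements; its multiplicative group consists of all nonzero elements, so |F_{467^2}^*| = 218089 - 1 = 218088. (It is cyclic since any finite subgroup of the multiplicative group of a field is cyclic.)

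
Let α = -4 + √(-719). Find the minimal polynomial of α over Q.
m_α(x) = x^2 + 8x + 735

From α + 4 = √(-719), squaring gives (α + 4)^2 = -719, i.e. α^2 + 8α + 16 = -719, so α^2 + 8α + 735 = 0. The discriminant of x^2 + 8x + 735 is (8)^2 - 4·(735) = 64 - 2940 = -2876, and 4·(-719) is not a perfect square in Q since -719 is squarefree and ≠ 1. Hence x^2 + 8x + 735 is irreducible over Q and is the minimal polynomial of α.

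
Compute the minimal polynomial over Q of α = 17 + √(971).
m_α(x) = x^2 - 34x - 682

From α - 17 = √(971), squaring gives (α - 17)^2 = 971, i.e. α^2 - 34α + 289 = 971, so α^2 - 34α - 682 = 0. The discriminant of x^2 - 34x - 682 is (-34)^2 - 4·(-682) = 1156 + 2728 = 3884, and 4·(971) is not a perfect square in Q since 971 is squarefree and ≠ 1. Hence x^2 - 34x - 682 is irreducible over Q and is the minimal polynomial of α.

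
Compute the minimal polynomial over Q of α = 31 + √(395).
m_α(x) = x^2 - 62x + 566

From α - 31 = √(395), squaring gives (α - 31)^2 = 395, i.e. α^2 - 62α + 961 = 395, so α^2 - 62α + 566 = 0. The discriminant of x^2 - 62x + 566 is (-62)^2 - 4·(566) = 3844 - 2264 = 1580, and 4·(395) is not a perfect square in Q since 395 is squarefree and ≠ 1. Hence x^2 - 62x + 566 is irreducible over Q and is the minimal polynomial of α.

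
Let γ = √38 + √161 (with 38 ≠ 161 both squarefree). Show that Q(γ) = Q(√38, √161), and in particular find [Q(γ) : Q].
[Q(γ) : Q] = 4 (equivalently, Q(γ) = Q(√38, √161))

Obviously Q(γ) ⊆ Q(√38, √161), and [Q(√38, √161):Q] = 4 (since 38, 161 are distinct squarefree integers > 1 with 6118 not a perfect square). To show equality we compute the minimal polynomial of γ. From γ = √38 + √161: γ^2 = 38 + 2√(6118) + 161 = 199 + 2√(6118), so γ^2 - 199 = 2√(6118); squaring, (γ^2 - 199)^2 = 4·6118, i.e. γ^4 - 398γ^2 + 39601 - 24472 = 0, i.e. γ^4 - 398γ^2 + 15129 = 0. So γ is a root of x^4 - 398x^2 + 15129. This polynomial is irreducible over Q: it has no rational root (each ±√38 ± √161 is irrational), and any factorization into two quadratics over Q would force √(6118) ∈ Q (pairing opposite roots) or √38, √161 ∈ Q (other pairings), all impossible. Hence [Q(γ):Q] = 4 = [Q(√38, √161):Q], so Q(γ) = Q(√38, √161).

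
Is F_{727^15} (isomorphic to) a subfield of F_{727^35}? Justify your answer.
No: F_{727^15} is not a subfield of F_{727^35}

F_{p^m} embeds in F_{p^n} iff m | n. Here 15 ∤ 35 (since 35 = 2·15 + 5 with remainder 5 ≠ 0), so F_{727^15} is not a subfield of F_{727^35}. Equivalently: if it were, the tower law would give 15 = [F_{727^15}:F_727] dividing [F_{727^35}:F_727] = 35, contradiction.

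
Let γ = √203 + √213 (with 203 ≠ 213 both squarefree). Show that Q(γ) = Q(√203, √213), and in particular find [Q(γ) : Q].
[Q(γ) : Q] = 4 (equivalently, Q(γ) = Q(√203, √213))

Obviously Q(γ) ⊆ Q(√203, √213), and [Q(√203, √213):Q] = 4 (since 203, 213 are distinct squarefree integers > 1 with 43239 not a perfect square). To show equality we compute the minimal polynomial of γ. From γ = √203 + √213: γ^2 = 203 + 2√(43239) + 213 = 416 + 2√(43239), so γ^2 - 416 = 2√(43239); squaring, (γ^2 - 416)^2 = 4·43239, i.e. γ^4 - 832γ^2 + 173056 - 172956 = 0, i.e. γ^4 - 832γ^2 + 100 = 0. So γ is a root of x^4 - 832x^2 + 100. This polynomial is irreducible over Q: it has no rational root (each ±√203 ± √213 is irrational), and any factorization into two quadratics over Q would force √(43239) ∈ Q (pairing opposite roots) or √203, √213 ∈ Q (other pairings), all impossible. Hence [Q(γ):Q] = 4 = [Q(√203, √213):Q], so Q(γ) = Q(√203, √213).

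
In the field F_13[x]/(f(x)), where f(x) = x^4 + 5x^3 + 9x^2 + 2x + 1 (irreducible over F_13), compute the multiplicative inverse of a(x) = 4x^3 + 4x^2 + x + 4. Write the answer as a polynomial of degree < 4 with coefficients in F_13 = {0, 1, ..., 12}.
a(x)^(-1) ≡ 9x^3 + 7x^2 + 2 (mod f(x))

Since f is irreducible over F_13, F_13[x]/(f) is a field and a(x) ≠ 0 has an inverse. Apply the extended Euclidean algorithm to f(x) and a(x) in F_13[x]: f(x) = (10x + 1)·a(x) + (8x^2 + 10);  a(x) = (7x + 7)·(8x^2 + 10) + (9x + 12);  (8x^2 + 10) = (11x + 7)·(9x + 12) + (4). The last nonzero remainder is the constant 4 = gcd(f, a) in F_13. Back-substituting through the division chain expresses 4 = s(x)·a(x) + t(x)·f(x) with s(x) ≡ 10x^3 + 2x^2 + 8 (mod f), so (10x^3 + 2x^2 + 8)·a(x) ≡ 4 (mod f). Multiplying by 4^(-1) ≡ 10 in F_13 gives a(x)^(-1) ≡ 10·(10x^3 + 2x^2 + 8) ≡ 9x^3 + 7x^2 + 2 (mod f). Check: (4x^3 + 4x^2 + x + 4)·(9x^3 + 7x^2 + 2) = 10x^6 + 12x^5 + 11x^4 + 12x^3 + 10x^2 + 2x + 8 ≡ 1 (mod x^4 + 5x^3 + 9x^2 + 2x + 1).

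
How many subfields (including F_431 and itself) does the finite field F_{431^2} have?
F_{431^2} has 2 subfields

The subfields of F_{p^n} are exactly the fields F_{p^d} for d | n (each is the fixed field of the unique index-d subgroup of Gal(F_{p^n}/F_p) ≅ Z/nZ). The divisors of n = 2 are {1, 2}, giving 2 subfields: F_{431^1}, F_{431^2}.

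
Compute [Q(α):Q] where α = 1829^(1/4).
[Q(α):Q] = 4

α is a root of x^4 - 1829. By Eisenstein's criterion at the prime p = 31 (which divides the constant term 1829 but p^2 = 961 does not, since 1829 is squarefree), x^4 - 1829 is irreducible over Q. Hence [Q(α):Q] = 4.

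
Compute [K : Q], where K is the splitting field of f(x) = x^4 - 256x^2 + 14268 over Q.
[K : Q] = 4

Solving the quadratic in x^2: x^2 = (256 ± √(256^2 - 4·14268))/2 = (256 ± √8464)/2 = (256 ± 92)/2, giving x^2 = 174 or x^2 = 82. So f(x) = (x^2 - 174)(x^2 - 82) and the roots of f are ±√174, ±√82. Hence the splitting field is K = Q(√174, √82). Since 174 and 82 are distinct squarefree integers > 1, their product 14268 is not a perfect square, so √82 ∉ Q(√174). By the tower law [K:Q] = [Q(√174,√82):Q(√174)] · [Q(√174):Q] = 2 · 2 = 4.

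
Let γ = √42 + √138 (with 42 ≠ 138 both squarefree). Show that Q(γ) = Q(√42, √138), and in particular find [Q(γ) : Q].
[Q(γ) : Q] = 4 (equivalently, Q(γ) = Q(√42, √138))

Obviously Q(γ) ⊆ Q(√42, √138), and [Q(√42, √138):Q] = 4 (since 42, 138 are distinct squarefree integers > 1 with 5796 not a perfect square). To show equality we compute the minimal polynomial of γ. From γ = √42 + √138: γ^2 = 42 + 2√(5796) + 138 = 180 + 2√(5796), so γ^2 - 180 = 2√(5796); squaring, (γ^2 - 180)^2 = 4·5796, i.e. γ^4 - 360γ^2 + 32400 - 23184 = 0, i.e. γ^4 - 360γ^2 + 9216 = 0. So γ is a root of x^4 - 360x^2 + 9216. This polynomial is irreducible over Q: it has no rational root (each ±√42 ± √138 is irrational), and any factorization into two quadratics over Q would force √(5796) ∈ Q (pairing opposite roots) or √42, √138 ∈ Q (other pairings), all impossible. Hence [Q(γ):Q] = 4 = [Q(√42, √138):Q], so Q(γ) = Q(√42, √138).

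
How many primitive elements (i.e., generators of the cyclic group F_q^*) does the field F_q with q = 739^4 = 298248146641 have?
There are φ(298248146640) = 75495628800 primitive elements

F_q^* is cyclic of order q - 1 = 298248146640. A cyclic group of order m has exactly φ(m) generators. Here m = 298248146640 = 2^4 · 3^2 · 5 · 37 · 41 · 273061, so the number of primitive elements is φ(298248146640) = 75495628800.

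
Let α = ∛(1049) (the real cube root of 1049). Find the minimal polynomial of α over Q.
m_α(x) = x^3 - 1049

α satisfies α^3 = 1049, so x^3 - 1049 annihilates α. By the rational root test, a rational root p/q (in lowest terms) of x^3 - 1049 would satisfy p^3 = 1049 q^3, forcing q = 1 and p^3 = 1049; but 1049 is not a perfect cube, contradiction. A monic cubic over Q with no rational root is irreducible (any nontrivial factorization would include a linear factor). Hence x^3 - 1049 is the minimal polynomial of α, and in particular [Q(α):Q] = 3.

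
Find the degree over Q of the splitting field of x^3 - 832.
[K : Q] = 6

The roots of x^3 - 832 are ∛832, ω∛832, ω^2∛832 where ω = e^(2πi/3) is a primitive cube root of unity, so K = Q(∛832, ω). Now [Q(∛832):Q] = 3 (since 832 is not a perfect cube, x^3 - 832 is irreducible) and [Q(ω):Q] = 2. Both 2 and 3 divide [K:Q], and [K:Q] ≤ 3·2 = 6, so [K:Q] = 6. (Equivalently: Q(∛832) ⊂ R but ω ∉ R, so [K : Q(∛832)] = 2.)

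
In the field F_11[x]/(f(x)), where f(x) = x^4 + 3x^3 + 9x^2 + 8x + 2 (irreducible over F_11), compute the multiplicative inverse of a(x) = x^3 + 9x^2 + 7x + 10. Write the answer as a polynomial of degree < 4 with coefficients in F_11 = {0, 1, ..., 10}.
a(x)^(-1) ≡ 6x^3 + 10x^2 + 9 (mod f(x))

Since f is irreducible over F_11, F_11[x]/(f) is a field and a(x) ≠ 0 has an inverse. Apply the extended Euclidean algorithm to f(x) and a(x) in F_11[x]: f(x) = (x + 5)·a(x) + (x^2 + 7x + 7);  a(x) = (x + 2)·(x^2 + 7x + 7) + (8x + 7);  (x^2 + 7x + 7) = (7x + 3)·(8x + 7) + (8). The last nonzero remainder is the constant 8 = gcd(f, a) in F_11. Back-substituting through the division chain expresses 8 = s(x)·a(x) + t(x)·f(x) with s(x) ≡ 4x^3 + 3x^2 + 6 (mod f), so (4x^3 + 3x^2 + 6)·a(x) ≡ 8 (mod f). Multiplying by 8^(-1) ≡ 7 in F_11 gives a(x)^(-1) ≡ 7·(4x^3 + 3x^2 + 6) ≡ 6x^3 + 10x^2 + 9 (mod f). Check: (x^3 + 9x^2 + 7x + 10)·(6x^3 + 10x^2 + 9) = 6x^6 + 9x^5 + 7x^3 + 5x^2 + 8x + 2 ≡ 1 (mod x^4 + 3x^3 + 9x^2 + 8x + 2).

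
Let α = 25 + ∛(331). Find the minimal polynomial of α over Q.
m_α(x) = x^3 - 75x^2 + 1875x - 15956

Set β = α - 25 = ∛(331), so β^3 = 331. Then (α - 25)^3 - 331 = 0, i.e. α is a root of g(x) = (x - 25)^3 - 331 = x^3 - 75x^2 + 1875x - 15956. Since g(x) = h(x - 25) where h(x) = x^3 - 331, and h is irreducible over Q (because 331 is not a perfect cube, so h has no rational root, and a monic cubic with no rational root is irreducible), g is also irreducible (irreducibility is preserved under the substitution x → x - 25). Hence m_α(x) = x^3 - 75x^2 + 1875x - 15956.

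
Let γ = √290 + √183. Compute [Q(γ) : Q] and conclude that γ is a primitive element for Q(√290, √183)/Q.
[Q(γ) : Q] = 4 (equivalently, Q(γ) = Q(√290, √183))

Obviously Q(γ) ⊆ Q(√290, √183), and [Q(√290, √183):Q] = 4 (since 290, 183 are distinct squarefree integers > 1 with 53070 not a perfect square). To show equality we compute the minimal polynomial of γ. From γ = √290 + √183: γ^2 = 290 + 2√(53070) + 183 = 473 + 2√(53070), so γ^2 - 473 = 2√(53070); squaring, (γ^2 - 473)^2 = 4·53070, i.e. γ^4 - 946γ^2 + 223729 - 212280 = 0, i.e. γ^4 - 946γ^2 + 11449 = 0. So γ is a root of x^4 - 946x^2 + 11449. This polynomial is irreducible over Q: it has no rational root (each ±√290 ± √183 is irrational), and any factorization into two quadratics over Q would force √(53070) ∈ Q (pairing opposite roots) or √290, √183 ∈ Q (other pairings), all impossible. Hence [Q(γ):Q] = 4 = [Q(√290, √183):Q], so Q(γ) = Q(√290, √183).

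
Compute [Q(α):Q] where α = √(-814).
[Q(α):Q] = 2

[Q(α):Q] equals the degree of the minimal polynomial of α. Here α^2 = -814 and x^2 + 814 is irreducible (d = -814 is squarefree, ≠ 1, hence not a square), so deg(m_α) = 2. Thus [Q(α):Q] = 2.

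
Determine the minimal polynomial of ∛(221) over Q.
m_α(x) = x^3 - 221

α satisfies α^3 = 221, so x^3 - 221 annihilates α. By the rational root test, a rational root p/q (in lowest terms) of x^3 - 221 would satisfy p^3 = 221 q^3, forcing q = 1 and p^3 = 221; but 221 is not a perfect cube, contradiction. A monic cubic over Q with no rational root is irreducible (any nontrivial factorization would include a linear factor). Hence x^3 - 221 is the minimal polynomial of α, and in particular [Q(α):Q] = 3.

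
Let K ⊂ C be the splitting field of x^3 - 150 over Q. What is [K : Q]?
[K : Q] = 6

The roots of x^3 - 150 are ∛150, ω∛150, ω^2∛150 where ω = e^(2πi/3) is a primitive cube root of unity, so K = Q(∛150, ω). Now [Q(∛150):Q] = 3 (since 150 is not a perfect cube, x^3 - 150 is irreducible) and [Q(ω):Q] = 2. Both 2 and 3 divide [K:Q], and [K:Q] ≤ 3·2 = 6, so [K:Q] = 6. (Equivalently: Q(∛150) ⊂ R but ω ∉ R, so [K : Q(∛150)] = 2.)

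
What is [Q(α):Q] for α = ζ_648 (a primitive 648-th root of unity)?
[Q(α):Q] = 216

The minimal polynomial of ζ_648 over Q is the 648-th cyclotomic polynomial Φ_648(x), which is irreducible over Q and has degree φ(648) = 216. Hence [Q(α):Q] = φ(648) = 216.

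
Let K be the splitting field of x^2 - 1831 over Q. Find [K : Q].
[K : Q] = 2

f(x) = x^2 - 1831 factors as (x - √1831)(x + √1831). The splitting field is K = Q(√1831). Since 1831 is squarefree and > 1, it is not a perfect square, so x^2 - 1831 is irreducible over Q and [Q(√1831) : Q] = 2. Hence [K : Q] = 2.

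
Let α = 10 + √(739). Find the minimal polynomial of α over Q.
m_α(x) = x^2 - 20x - 639

From α - 10 = √(739), squaring gives (α - 10)^2 = 739, i.e. α^2 - 20α + 100 = 739, so α^2 - 20α - 639 = 0. The discriminant of x^2 - 20x - 639 is (-20)^2 - 4·(-639) = 400 + 2556 = 2956, and 4·(739) is not a perfect square in Q since 739 is squarefree and ≠ 1. Hence x^2 - 20x - 639 is irreducible over Q and is the minimal polynomial of α.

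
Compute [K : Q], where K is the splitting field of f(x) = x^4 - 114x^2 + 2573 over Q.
[K : Q] = 4

Solving the quadratic in x^2: x^2 = (114 ± √(114^2 - 4·2573))/2 = (114 ± √2704)/2 = (114 ± 52)/2, giving x^2 = 31 or x^2 = 83. So f(x) = (x^2 - 31)(x^2 - 83) and the roots of f are ±√31, ±√83. Hence the splitting field is K = Q(√31, √83). Since 31 and 83 are distinct squarefree integers > 1, their product 2573 is not a perfect square, so √83 ∉ Q(√31). By the tower law [K:Q] = [Q(√31,√83):Q(√31)] · [Q(√31):Q] = 2 · 2 = 4.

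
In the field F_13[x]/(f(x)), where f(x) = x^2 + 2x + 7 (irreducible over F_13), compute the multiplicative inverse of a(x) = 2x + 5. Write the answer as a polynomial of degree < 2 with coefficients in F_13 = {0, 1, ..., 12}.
a(x)^(-1) ≡ 9x + 2 (mod f(x))

Since f is irreducible over F_13, F_13[x]/(f) is a field and a(x) ≠ 0 has an inverse. Apply the extended Euclidean algorithm to f(x) and a(x) in F_13[x]: f(x) = (7x + 3)·a(x) + (5). The last nonzero remainder is the constant 5 = gcd(f, a) in F_13. Back-substituting through the division chain expresses 5 = s(x)·a(x) + t(x)·f(x) with s(x) ≡ 6x + 10 (mod f), so (6x + 10)·a(x) ≡ 5 (mod f). Multiplying by 5^(-1) ≡ 8 in F_13 gives a(x)^(-1) ≡ 8·(6x + 10) ≡ 9x + 2 (mod f). Check: (2x + 5)·(9x + 2) = 5x^2 + 10x + 10 ≡ 1 (mod x^2 + 2x + 7).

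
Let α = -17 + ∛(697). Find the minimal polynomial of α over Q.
m_α(x) = x^3 + 51x^2 + 867x + 4216

Set β = α + 17 = ∛(697), so β^3 = 697. Then (α + 17)^3 - 697 = 0, i.e. α is a root of g(x) = (x + 17)^3 - 697 = x^3 + 51x^2 + 867x + 4216. Since g(x) = h(x + 17) where h(x) = x^3 - 697, and h is irreducible over Q (because 697 is not a perfect cube, so h has no rational root, and a monic cubic with no rational root is irreducible), g is also irreducible (irreducibility is preserved under the substitution x → x + 17). Hence m_α(x) = x^3 + 51x^2 + 867x + 4216.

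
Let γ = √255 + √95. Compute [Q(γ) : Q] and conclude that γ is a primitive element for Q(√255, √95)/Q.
[Q(γ) : Q] = 4 (equivalently, Q(γ) = Q(√255, √95))

Obviously Q(γ) ⊆ Q(√255, √95), and [Q(√255, √95):Q] = 4 (since 255, 95 are distinct squarefree integers > 1 with 24225 not a perfect square). To show equality we compute the minimal polynomial of γ. From γ = √255 + √95: γ^2 = 255 + 2√(24225) + 95 = 350 + 2√(24225), so γ^2 - 350 = 2√(24225); squaring, (γ^2 - 350)^2 = 4·24225, i.e. γ^4 - 700γ^2 + 122500 - 96900 = 0, i.e. γ^4 - 700γ^2 + 25600 = 0. So γ is a root of x^4 - 700x^2 + 25600. This polynomial is irreducible over Q: it has no rational root (each ±√255 ± √95 is irrational), and any factorization into two quadratics over Q would force √(24225) ∈ Q (pairing opposite roots) or √255, √95 ∈ Q (other pairings), all impossible. Hence [Q(γ):Q] = 4 = [Q(√255, √95):Q], so Q(γ) = Q(√255, √95).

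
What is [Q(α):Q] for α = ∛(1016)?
[Q(α):Q] = 3

The minimal polynomial of α is x^3 - 1016, irreducible over Q since 1016 is not a perfect cube (so x^3 - 1016 has no rational root). Hence [Q(α):Q] = deg(m_α) = 3.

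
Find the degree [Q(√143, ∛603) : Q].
[Q(√143, ∛603) : Q] = 6

Let L = Q(√143, ∛603). Since Q(√143) ⊂ L and [Q(√143):Q] = 2, the tower law gives 2 | [L:Q]. Likewise Q(∛603) ⊂ L with [Q(∛603):Q] = 3 (because 603 is not a perfect cube), so 3 | [L:Q]. As gcd(2,3) = 1, [L:Q] is divisible by 6. Conversely L is generated over Q by √143 and ∛603, so [L:Q] ≤ 2·3 = 6. Therefore [Q(√143, ∛603) : Q] = 6.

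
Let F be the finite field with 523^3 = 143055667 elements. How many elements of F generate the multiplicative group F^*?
There are φ(143055666) = 42493248 primitive elements

F_q^* is cyclic of order q - 1 = 143055666. A cyclic group of order m has exactly φ(m) generators. Here m = 143055666 = 2 · 3^3 · 13 · 29 · 7027, so the number of primitive elements is φ(143055666) = 42493248.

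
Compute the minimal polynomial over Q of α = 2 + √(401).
m_α(x) = x^2 - 4x - 397

From α - 2 = √(401), squaring gives (α - 2)^2 = 401, i.e. α^2 - 4α + 4 = 401, so α^2 - 4α - 397 = 0. The discriminant of x^2 - 4x - 397 is (-4)^2 - 4·(-397) = 16 + 1588 = 1604, and 4·(401) is not a perfect square in Q since 401 is squarefree and ≠ 1. Hence x^2 - 4x - 397 is irreducible over Q and is the minimal polynomial of α.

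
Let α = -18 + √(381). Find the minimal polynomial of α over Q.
m_α(x) = x^2 + 36x - 57

From α + 18 = √(381), squaring gives (α + 18)^2 = 381, i.e. α^2 + 36α + 324 = 381, so α^2 + 36α - 57 = 0. The discriminant of x^2 + 36x - 57 is (36)^2 - 4·(-57) = 1296 + 228 = 1524, and 4·(381) is not a perfect square in Q since 381 is squarefree and ≠ 1. Hence x^2 + 36x - 57 is irreducible over Q and is the minimal polynomial of α.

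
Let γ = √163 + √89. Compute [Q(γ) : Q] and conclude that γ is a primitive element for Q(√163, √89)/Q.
[Q(γ) : Q] = 4 (equivalently, Q(γ) = Q(√163, √89))

Obviously Q(γ) ⊆ Q(√163, √89), and [Q(√163, √89):Q] = 4 (since 163, 89 are distinct squarefree integers > 1 with 14507 not a perfect square). To show equality we compute the minimal polynomial of γ. From γ = √163 + √89: γ^2 = 163 + 2√(14507) + 89 = 252 + 2√(14507), so γ^2 - 252 = 2√(14507); squaring, (γ^2 - 252)^2 = 4·14507, i.e. γ^4 - 504γ^2 + 63504 - 58028 = 0, i.e. γ^4 - 504γ^2 + 5476 = 0. So γ is a root of x^4 - 504x^2 + 5476. This polynomial is irreducible over Q: it has no rational root (each ±√163 ± √89 is irrational), and any factorization into two quadratics over Q would force √(14507) ∈ Q (pairing opposite roots) or √163, √89 ∈ Q (other pairings), all impossible. Hence [Q(γ):Q] = 4 = [Q(√163, √89):Q], so Q(γ) = Q(√163, √89).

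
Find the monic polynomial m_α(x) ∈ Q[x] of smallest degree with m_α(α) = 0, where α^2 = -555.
m_α(x) = x^2 + 555

α satisfies α^2 + 555 = 0, so x^2 + 555 annihilates α. Since d = -555 is squarefree and ≠ 1, it is not a perfect square in Q, so x^2 + 555 has no rational root and is therefore irreducible over Q (a degree-2 polynomial over a field is irreducible iff it has no root). Hence m_α(x) = x^2 + 555.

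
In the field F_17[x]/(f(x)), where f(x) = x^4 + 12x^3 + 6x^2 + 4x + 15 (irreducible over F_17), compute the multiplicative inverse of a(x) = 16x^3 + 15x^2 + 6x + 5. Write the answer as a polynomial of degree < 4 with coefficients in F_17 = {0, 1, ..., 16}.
a(x)^(-1) ≡ 14x^2 + 4x + 7 (mod f(x))

Since f is irreducible over F_17, F_17[x]/(f) is a field and a(x) ≠ 0 has an inverse. Apply the extended Euclidean algorithm to f(x) and a(x) in F_17[x]: f(x) = (16x + 7)·a(x) + (9x^2 + x + 14);  a(x) = (15x)·(9x^2 + x + 14) + (5). The last nonzero remainder is the constant 5 = gcd(f, a) in F_17. Back-substituting through the division chain expresses 5 = s(x)·a(x) + t(x)·f(x) with s(x) ≡ 2x^2 + 3x + 1 (mod f), so (2x^2 + 3x + 1)·a(x) ≡ 5 (mod f). Multiplying by 5^(-1) ≡ 7 in F_17 gives a(x)^(-1) ≡ 7·(2x^2 + 3x + 1) ≡ 14x^2 + 4x + 7 (mod f). Check: (16x^3 + 15x^2 + 6x + 5)·(14x^2 + 4x + 7) = 3x^5 + 2x^4 + x^3 + 12x^2 + 11x + 1 ≡ 1 (mod x^4 + 12x^3 + 6x^2 + 4x + 15).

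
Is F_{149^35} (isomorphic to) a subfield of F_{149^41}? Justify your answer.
No: F_{149^35} is not a subfield of F_{149^41}

F_{p^m} embeds in F_{p^n} iff m | n. Here 35 ∤ 41 (since 41 = 1·35 + 6 with remainder 6 ≠ 0), so F_{149^35} is not a subfield of F_{149^41}. Equivalently: if it were, the tower law would give 35 = [F_{149^35}:F_149] dividing [F_{149^41}:F_149] = 41, contradiction.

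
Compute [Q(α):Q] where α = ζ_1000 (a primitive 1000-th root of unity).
[Q(α):Q] = 400

The minimal polynomial of ζ_1000 over Q is the 1000-th cyclotomic polynomial Φ_1000(x), which is irreducible over Q and has degree φ(1000) = 400. Hence [Q(α):Q] = φ(1000) = 400.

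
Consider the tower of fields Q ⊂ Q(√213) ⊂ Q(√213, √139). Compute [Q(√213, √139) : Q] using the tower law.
[Q(√213, √139) : Q] = 4

[Q(√213):Q] = 2 (min poly x^2 - 213, irreducible since 213 is squarefree > 1). For the top step, suppose √139 ∈ Q(√213), say √139 = c + d√213 with c, d ∈ Q. Squaring: 139 = c^2 + 213d^2 + 2cd√213. Since √213 ∉ Q this forces 2cd = 0. If d = 0 then √139 = c ∈ Q, contradicting 139 squarefree > 1. If c = 0 then 139 = 213d^2, so 213·139 = (213d)^2 is a perfect square in Q — but 213·139 = 29607 is not a perfect square (since 213 and 139 are distinct squarefree integers). Contradiction. Hence √139 ∉ Q(√213), so x^2 - 139 stays irreducible over Q(√213) and [Q(√213, √139) : Q(√213)] = 2. By the tower law, [Q(√213, √139) : Q] = 2 · 2 = 4.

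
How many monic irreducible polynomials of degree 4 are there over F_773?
There are 89260077078 monic irreducible polynomials of degree 4 over F_773

Each element of F_{773^4} that lies in no proper subfield is a root of exactly one monic irreducible of degree 4 over F_773, and each such polynomial has 4 distinct roots in F_{773^4}. By Möbius inversion the count is N_773(4) = (1/4) Σ_{d|4} μ(4/d) · 773^d = (1/4)(μ(4)·773^1 + μ(2)·773^2 + μ(1)·773^4) = 357040308312/4 = 89260077078.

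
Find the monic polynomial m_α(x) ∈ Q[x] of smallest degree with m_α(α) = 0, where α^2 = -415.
m_α(x) = x^2 + 415

α satisfies α^2 + 415 = 0, so x^2 + 415 annihilates α. Since d = -415 is squarefree and ≠ 1, it is not a perfect square in Q, so x^2 + 415 has no rational root and is therefore irreducible over Q (a degree-2 polynomial over a field is irreducible iff it has no root). Hence m_α(x) = x^2 + 415.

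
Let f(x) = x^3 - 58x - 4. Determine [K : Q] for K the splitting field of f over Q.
[K : Q] = 6

By the rational root test, any rational root of the monic integer polynomial f(x) = x^3 - 58x - 4 must be an integer dividing the constant term -4, i.e. one of ±{1, 2, 4}. Evaluating: f(1) = -61, f(-1) = 53, f(2) = -112, f(-2) = 104, f(4) = -172, f(-4) = 164; none is 0, so f has no rational root and is therefore irreducible over Q (a cubic with no linear factor over a field is irreducible). For an irreducible cubic, the Galois group is A_3 or S_3 according as the discriminant disc(f) = -4a^3 - 27b^2 = -4·(-58)^3 - 27·(-4)^2 = 780016 is or is not a square in Q. Here disc(f) = 780016 is not a perfect square in Q, so the Galois group of f over Q is not contained in A_3 and must be all of S_3. The splitting field has degree |S_3| = 6 over Q, so [K : Q] = 6.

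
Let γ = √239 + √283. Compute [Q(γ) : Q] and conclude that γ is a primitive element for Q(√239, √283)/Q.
[Q(γ) : Q] = 4 (equivalently, Q(γ) = Q(√239, √283))

Obviously Q(γ) ⊆ Q(√239, √283), and [Q(√239, √283):Q] = 4 (since 239, 283 are distinct squarefree integers > 1 with 67637 not a perfect square). To show equality we compute the minimal polynomial of γ. From γ = √239 + √283: γ^2 = 239 + 2√(67637) + 283 = 522 + 2√(67637), so γ^2 - 522 = 2√(67637); squaring, (γ^2 - 522)^2 = 4·67637, i.e. γ^4 - 1044γ^2 + 272484 - 270548 = 0, i.e. γ^4 - 1044γ^2 + 1936 = 0. So γ is a root of x^4 - 1044x^2 + 1936. This polynomial is irreducible over Q: it has no rational root (each ±√239 ± √283 is irrational), and any factorization into two quadratics over Q would force √(67637) ∈ Q (pairing opposite roots) or √239, √283 ∈ Q (other pairings), all impossible. Hence [Q(γ):Q] = 4 = [Q(√239, √283):Q], so Q(γ) = Q(√239, √283).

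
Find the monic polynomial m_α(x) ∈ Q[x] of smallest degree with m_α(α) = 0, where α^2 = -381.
m_α(x) = x^2 + 381

α satisfies α^2 + 381 = 0, so x^2 + 381 annihilates α. Since d = -381 is squarefree and ≠ 1, it is not a perfect square in Q, so x^2 + 381 has no rational root and is therefore irreducible over Q (a degree-2 polynomial over a field is irreducible iff it has no root). Hence m_α(x) = x^2 + 381.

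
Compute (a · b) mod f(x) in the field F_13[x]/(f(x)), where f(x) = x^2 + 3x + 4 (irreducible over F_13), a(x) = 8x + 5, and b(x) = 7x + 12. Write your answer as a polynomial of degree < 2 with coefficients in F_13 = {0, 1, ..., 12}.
a · b ≡ 2x + 5 (mod f(x))

Multiply in F_13[x]: a(x)·b(x) = (8x + 5)·(7x + 12) = 4x^2 + x + 8. This has degree ≥ 2, so divide by f(x) over F_13: 4x^2 + x + 8 = (4)·(x^2 + 3x + 4) + (2x + 5). Hence a·b ≡ 2x + 5 (mod f). (F_13[x]/(f) is a field with 13^2 = 169 elements since f is irreducible of degree 2.)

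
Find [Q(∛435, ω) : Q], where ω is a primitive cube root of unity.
[Q(∛435, ω) : Q] = 6

[Q(∛435):Q] = 3 (min poly x^3 - 435, irreducible since 435 is not a perfect cube). [Q(ω):Q] = 2 (min poly x^2 + x + 1). Since Q(∛435) ⊂ R and ω ∉ R, we have ω ∉ Q(∛435), so x^2 + x + 1 remains irreducible over Q(∛435) and [Q(∛435, ω) : Q(∛435)] = 2. By the tower law, [Q(∛435, ω) : Q] = 3 · 2 = 6. (In fact Q(∛435, ω) is the splitting field of x^3 - 435 over Q.)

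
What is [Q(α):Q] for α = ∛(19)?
[Q(α):Q] = 3

The minimal polynomial of α is x^3 - 19, irreducible over Q since 19 is not a perfect cube (so x^3 - 19 has no rational root). Hence [Q(α):Q] = deg(m_α) = 3.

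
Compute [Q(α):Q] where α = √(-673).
[Q(α):Q] = 2

[Q(α):Q] equals the degree of the minimal polynomial of α. Here α^2 = -673 and x^2 + 673 is irreducible (d = -673 is squarefree, ≠ 1, hence not a square), so deg(m_α) = 2. Thus [Q(α):Q] = 2.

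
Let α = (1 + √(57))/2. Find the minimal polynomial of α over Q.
m_α(x) = x^2 - x - 14

From 2α - 1 = √(57), squaring gives (2α - 1)^2 = 57, i.e. 4α^2 - 4α + 1 = 57, so α^2 - α + (1 - 57)/4 = 0. Since 57 ≡ 1 (mod 4), (1 - 57)/4 = -14 ∈ Z. The polynomial x^2 - x - 14 has discriminant 1 - 4·(-14) = 57, which is not a perfect square in Q (d = 57 is squarefree and ≠ 1), so x^2 - x - 14 is irreducible over Q. It is the minimal polynomial of α.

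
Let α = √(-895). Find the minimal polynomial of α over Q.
m_α(x) = x^2 + 895

α satisfies α^2 + 895 = 0, so x^2 + 895 annihilates α. Since d = -895 is squarefree and ≠ 1, it is not a perfect square in Q, so x^2 + 895 has no rational root and is therefore irreducible over Q (a degree-2 polynomial over a field is irreducible iff it has no root). Hence m_α(x) = x^2 + 895.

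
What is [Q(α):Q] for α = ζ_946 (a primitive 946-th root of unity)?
[Q(α):Q] = 420

The minimal polynomial of ζ_946 over Q is the 946-th cyclotomic polynomial Φ_946(x), which is irreducible over Q and has degree φ(946) = 420. Hence [Q(α):Q] = φ(946) = 420.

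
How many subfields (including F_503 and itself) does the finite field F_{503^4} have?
F_{503^4} has 3 subfields

The subfields of F_{p^n} are exactly the fields F_{p^d} for d | n (each is the fixed field of the unique index-d subgroup of Gal(F_{p^n}/F_p) ≅ Z/nZ). The divisors of n = 4 are {1, 2, 4}, giving 3 subfields: F_{503^1}, F_{503^2}, F_{503^4}.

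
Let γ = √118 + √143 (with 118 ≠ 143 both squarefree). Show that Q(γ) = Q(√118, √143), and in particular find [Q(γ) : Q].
[Q(γ) : Q] = 4 (equivalently, Q(γ) = Q(√118, √143))

Obviously Q(γ) ⊆ Q(√118, √143), and [Q(√118, √143):Q] = 4 (since 118, 143 are distinct squarefree integers > 1 with 16874 not a perfect square). To show equality we compute the minimal polynomial of γ. From γ = √118 + √143: γ^2 = 118 + 2√(16874) + 143 = 261 + 2√(16874), so γ^2 - 261 = 2√(16874); squaring, (γ^2 - 261)^2 = 4·16874, i.e. γ^4 - 522γ^2 + 68121 - 67496 = 0, i.e. γ^4 - 522γ^2 + 625 = 0. So γ is a root of x^4 - 522x^2 + 625. This polynomial is irreducible over Q: it has no rational root (each ±√118 ± √143 is irrational), and any factorization into two quadratics over Q would force √(16874) ∈ Q (pairing opposite roots) or √118, √143 ∈ Q (other pairings), all impossible. Hence [Q(γ):Q] = 4 = [Q(√118, √143):Q], so Q(γ) = Q(√118, √143).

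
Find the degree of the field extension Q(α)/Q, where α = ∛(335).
[Q(α):Q] = 3

The minimal polynomial of α is x^3 - 335, irreducible over Q since 335 is not a perfect cube (so x^3 - 335 has no rational root). Hence [Q(α):Q] = deg(m_α) = 3.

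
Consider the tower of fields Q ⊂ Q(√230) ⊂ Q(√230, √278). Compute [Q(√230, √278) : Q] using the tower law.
[Q(√230, √278) : Q] = 4

[Q(√230):Q] = 2 (min poly x^2 - 230, irreducible since 230 is squarefree > 1). For the top step, suppose √278 ∈ Q(√230), say √278 = c + d√230 with c, d ∈ Q. Squaring: 278 = c^2 + 230d^2 + 2cd√230. Since √230 ∉ Q this forces 2cd = 0. If d = 0 then √278 = c ∈ Q, contradicting 278 squarefree > 1. If c = 0 then 278 = 230d^2, so 230·278 = (230d)^2 is a perfect square in Q — but 230·278 = 63940 is not a perfect square (since 230 and 278 are distinct squarefree integers). Contradiction. Hence √278 ∉ Q(√230), so x^2 - 278 stays irreducible over Q(√230) and [Q(√230, √278) : Q(√230)] = 2. By the tower law, [Q(√230, √278) : Q] = 2 · 2 = 4.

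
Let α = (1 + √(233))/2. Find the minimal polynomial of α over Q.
m_α(x) = x^2 - x - 58

From 2α - 1 = √(233), squaring gives (2α - 1)^2 = 233, i.e. 4α^2 - 4α + 1 = 233, so α^2 - α + (1 - 233)/4 = 0. Since 233 ≡ 1 (mod 4), (1 - 233)/4 = -58 ∈ Z. The polynomial x^2 - x - 58 has discriminant 1 - 4·(-58) = 233, which is not a perfect square in Q (d = 233 is squarefree and ≠ 1), so x^2 - x - 58 is irreducible over Q. It is the minimal polynomial of α.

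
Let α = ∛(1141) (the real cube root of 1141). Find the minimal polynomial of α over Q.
m_α(x) = x^3 - 1141

α satisfies α^3 = 1141, so x^3 - 1141 annihilates α. By the rational root test, a rational root p/q (in lowest terms) of x^3 - 1141 would satisfy p^3 = 1141 q^3, forcing q = 1 and p^3 = 1141; but 1141 is not a perfect cube, contradiction. A monic cubic over Q with no rational root is irreducible (any nontrivial factorization would include a linear factor). Hence x^3 - 1141 is the minimal polynomial of α, and in particular [Q(α):Q] = 3.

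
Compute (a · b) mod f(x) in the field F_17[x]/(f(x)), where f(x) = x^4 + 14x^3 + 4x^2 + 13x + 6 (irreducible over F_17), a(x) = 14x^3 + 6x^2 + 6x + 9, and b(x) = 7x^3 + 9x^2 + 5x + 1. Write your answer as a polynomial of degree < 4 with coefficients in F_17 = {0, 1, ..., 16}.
a · b ≡ 9x^3 + x^2 + 15x + 2 (mod f(x))

Multiply in F_17[x]: a(x)·b(x) = (14x^3 + 6x^2 + 6x + 9)·(7x^3 + 9x^2 + 5x + 1) = 13x^6 + 15x^5 + 13x^4 + 8x^3 + 15x^2 + 9. This has degree ≥ 4, so divide by f(x) over F_17: 13x^6 + 15x^5 + 13x^4 + 8x^3 + 15x^2 + 9 = (13x^2 + 3x + 4)·(x^4 + 14x^3 + 4x^2 + 13x + 6) + (9x^3 + x^2 + 15x + 2). Hence a·b ≡ 9x^3 + x^2 + 15x + 2 (mod f). (F_17[x]/(f) is a field with 17^4 = 83521 elements since f is irreducible of degree 4.)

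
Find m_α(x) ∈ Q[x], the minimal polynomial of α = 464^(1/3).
m_α(x) = x^3 - 464

α satisfies α^3 = 464, so x^3 - 464 annihilates α. By the rational root test, a rational root p/q (in lowest terms) of x^3 - 464 would satisfy p^3 = 464 q^3, forcing q = 1 and p^3 = 464; but 464 is not a perfect cube, contradiction. A monic cubic over Q with no rational root is irreducible (any nontrivial factorization would include a linear factor). Hence x^3 - 464 is the minimal polynomial of α, and in particular [Q(α):Q] = 3.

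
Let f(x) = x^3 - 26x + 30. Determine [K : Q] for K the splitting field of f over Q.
[K : Q] = 6

By the rational root test, any rational root of the monic integer polynomial f(x) = x^3 - 26x + 30 must be an integer dividing the constant term 30, i.e. one of ±{1, 2, 3, 5, 6, 10, 15, 30}. Evaluating: f(1) = 5, f(-1) = 55, f(2) = -14, f(-2) = 74, f(3) = -21, f(-3) = 81, f(5) = 25, f(-5) = 35, f(6) = 90, f(-6) = -30, f(10) = 770, f(-10) = -710, f(15) = 3015, f(-15) = -2955, f(30) = 26250, f(-30) = -26190; none is 0, so f has no rational root and is therefore irreducible over Q (a cubic with no linear factor over a field is irreducible). For an irreducible cubic, the Galois group is A_3 or S_3 according as the discriminant disc(f) = -4a^3 - 27b^2 = -4·(-26)^3 - 27·(30)^2 = 46004 is or is not a square in Q. Here disc(f) = 46004 is not a perfect square in Q, so the Galois group of f over Q is not contained in A_3 and must be all of S_3. The splitting field has degree |S_3| = 6 over Q, so [K : Q] = 6.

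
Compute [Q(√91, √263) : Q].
[Q(√91, √263) : Q] = 4

[Q(√91):Q] = 2 (min poly x^2 - 91, irreducible since 91 is squarefree > 1). For the top step, suppose √263 ∈ Q(√91), say √263 = c + d√91 with c, d ∈ Q. Squaring: 263 = c^2 + 91d^2 + 2cd√91. Since √91 ∉ Q this forces 2cd = 0. If d = 0 then √263 = c ∈ Q, contradicting 263 squarefree > 1. If c = 0 then 263 = 91d^2, so 91·263 = (91d)^2 is a perfect square in Q — but 91·263 = 23933 is not a perfect square (since 91 and 263 are distinct squarefree integers). Contradiction. Hence √263 ∉ Q(√91), so x^2 - 263 stays irreducible over Q(√91) and [Q(√91, √263) : Q(√91)] = 2. By the tower law, [Q(√91, √263) : Q] = 2 · 2 = 4.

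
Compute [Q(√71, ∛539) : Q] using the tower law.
[Q(√71, ∛539) : Q] = 6

Let L = Q(√71, ∛539). Since Q(√71) ⊂ L and [Q(√71):Q] = 2, the tower law gives 2 | [L:Q]. Likewise Q(∛539) ⊂ L with [Q(∛539):Q] = 3 (because 539 is not a perfect cube), so 3 | [L:Q]. As gcd(2,3) = 1, [L:Q] is divisible by 6. Conversely L is generated over Q by √71 and ∛539, so [L:Q] ≤ 2·3 = 6. Therefore [Q(√71, ∛539) : Q] = 6.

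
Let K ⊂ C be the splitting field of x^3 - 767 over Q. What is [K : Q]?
[K : Q] = 6

The roots of x^3 - 767 are ∛767, ω∛767, ω^2∛767 where ω = e^(2πi/3) is a primitive cube root of unity, so K = Q(∛767, ω). Now [Q(∛767):Q] = 3 (since 767 is not a perfect cube, x^3 - 767 is irreducible) and [Q(ω):Q] = 2. Both 2 and 3 divide [K:Q], and [K:Q] ≤ 3·2 = 6, so [K:Q] = 6. (Equivalently: Q(∛767) ⊂ R but ω ∉ R, so [K : Q(∛767)] = 2.)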